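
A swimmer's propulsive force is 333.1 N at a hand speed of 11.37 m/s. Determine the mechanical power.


P = F * v
P = 333.1 * 11.37
P = 3787.347 W

3787.347 W


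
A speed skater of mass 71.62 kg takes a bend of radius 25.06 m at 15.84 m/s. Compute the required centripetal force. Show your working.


Fc = m * v^2 / r
v^2 = 15.84^2 = 250.9056
Fc = 71.62 * 250.9056 / 25.06
Fc = 17969.8591 / 25.06 = 717.0734 N

717.0734 N


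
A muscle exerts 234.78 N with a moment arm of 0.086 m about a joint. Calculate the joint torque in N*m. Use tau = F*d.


tau = F * d
tau = 234.78 * 0.086
tau = 20.1911 N*m

20.1911 N*m


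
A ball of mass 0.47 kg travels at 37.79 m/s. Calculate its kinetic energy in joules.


KE = 0.5 * m * v^2
KE = 0.5 * 0.47 * 37.79^2
KE = 0.5 * 0.47 * 1428.0841 = 335.5998 J

335.5998 J


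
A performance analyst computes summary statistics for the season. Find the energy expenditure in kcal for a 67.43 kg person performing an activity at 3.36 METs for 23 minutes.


kcal = MET * mass * time_hr
Convert time: 23 min = 0.3833 hr
kcal = 3.36 * 67.43 * 0.3833
kcal = 86.8498 kcal

86.8498 kcal


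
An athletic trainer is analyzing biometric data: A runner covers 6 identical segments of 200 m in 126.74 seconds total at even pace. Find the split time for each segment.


Split time = total_time / n_laps = 126.74 / 6
Split time = 21.1233 s per lap

21.1233 s


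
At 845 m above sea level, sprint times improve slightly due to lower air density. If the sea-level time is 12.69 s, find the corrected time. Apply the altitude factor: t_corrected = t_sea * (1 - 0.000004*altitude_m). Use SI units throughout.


Correction factor = 1 - 0.000004 * 845 = 0.99662
t_corrected = t_sea * factor = 12.69 * 0.99662
t_corrected = 12.6471 s

12.6471 s


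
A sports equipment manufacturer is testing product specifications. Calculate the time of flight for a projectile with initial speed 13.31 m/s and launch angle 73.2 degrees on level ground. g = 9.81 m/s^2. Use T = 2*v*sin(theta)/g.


T = 2*v*sin(theta)/g
sin(theta) = sin(73.2 deg) = 0.9573
T = 2*13.31*0.9573 / 9.81
T = 25.4838 / 9.81 = 2.5977 s

2.5977 s


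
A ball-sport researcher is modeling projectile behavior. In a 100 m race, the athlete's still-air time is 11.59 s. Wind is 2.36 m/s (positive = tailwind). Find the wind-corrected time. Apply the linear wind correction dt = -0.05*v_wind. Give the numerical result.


dt = -0.05 * v_wind = -0.05 * 2.36 = -0.118 s
t_corrected = t_still + dt = 11.59 + (-0.118)
t_corrected = 11.472 s

11.472 s


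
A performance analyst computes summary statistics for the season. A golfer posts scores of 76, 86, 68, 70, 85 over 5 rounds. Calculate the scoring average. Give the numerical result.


Average = sum / n
Sum = 385
Average = 385 / 5 = 77

77


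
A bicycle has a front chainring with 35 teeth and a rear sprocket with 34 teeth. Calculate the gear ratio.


GR = front_teeth / rear_teeth
GR = 35 / 34
GR = 1.0294

1.0294


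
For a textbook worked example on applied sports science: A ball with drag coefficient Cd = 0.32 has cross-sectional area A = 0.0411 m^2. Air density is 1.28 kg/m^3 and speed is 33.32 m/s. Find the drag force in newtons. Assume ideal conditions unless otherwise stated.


Fd = 0.5 * Cd * rho * A * v^2
Fd = 0.5 * 0.32 * 1.28 * 0.0411 * 33.32^2
v^2 = 1110.2224
Fd = 0.5 * 0.32 * 1.28 * 0.0411 * 1110.2224 = 9.3451 N

9.3451 N


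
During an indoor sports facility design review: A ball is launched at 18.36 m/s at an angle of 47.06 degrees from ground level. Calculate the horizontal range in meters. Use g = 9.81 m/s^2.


R = v^2 * sin(2*theta) / g
Convert angle to radians: theta = 47.06 deg = 0.8214 rad
sin(2*theta) = sin(1.6427) = 0.9974
R = 18.36^2 * 0.9974 / 9.81
R = 337.0896 * 0.9974 / 9.81 = 34.273 m

34.273 m


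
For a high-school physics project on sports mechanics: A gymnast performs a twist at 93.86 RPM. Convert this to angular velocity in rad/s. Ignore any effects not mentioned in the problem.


omega = RPM * 2 * pi / 60
omega = 93.86 * 2 * 3.14159 / 60
omega = 589.7398 / 60 = 9.829 rad/s

9.829 rad/s


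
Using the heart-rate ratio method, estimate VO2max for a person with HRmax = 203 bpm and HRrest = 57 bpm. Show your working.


VO2max = 15.3 * HRmax / HRrest
VO2max = 15.3 * 203 / 57
VO2max = 3105.9 / 57 = 54.4895 mL/kg/min

54.4895 mL/kg/min


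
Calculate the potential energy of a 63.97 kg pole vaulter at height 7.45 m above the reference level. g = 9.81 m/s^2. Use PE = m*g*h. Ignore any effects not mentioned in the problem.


PE = m * g * h
PE = 63.97 * 9.81 * 7.45
PE = 627.5457 * 7.45 = 4675.2155 J

4675.2155 J


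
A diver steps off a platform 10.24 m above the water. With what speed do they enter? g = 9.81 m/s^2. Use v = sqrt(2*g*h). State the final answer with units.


v = sqrt(2 * g * h)
v = sqrt(2 * 9.81 * 10.24)
v = sqrt(200.9088) = 14.1742 m/s

14.1742 m/s


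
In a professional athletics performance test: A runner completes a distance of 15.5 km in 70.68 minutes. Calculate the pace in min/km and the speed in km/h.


Pace = time / distance = 70.68 min / 15.5 km = 4.56 min/km
Speed = distance / time_in_hours = 15.5 / 1.178 hr
Speed = 13.1579 km/h

4.56 min/km, 13.1579 km/h


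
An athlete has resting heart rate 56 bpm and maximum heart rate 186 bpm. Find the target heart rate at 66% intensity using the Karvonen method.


Target = HRrest + pct*(HRmax - HRrest)
Heart rate reserve = HRmax - HRrest = 186 - 56 = 130 bpm
Fraction = 66% = 0.66
Target = 56 + 0.66 * 130
Target = 56 + 85.8 = 141.8 bpm

141.8 bpm


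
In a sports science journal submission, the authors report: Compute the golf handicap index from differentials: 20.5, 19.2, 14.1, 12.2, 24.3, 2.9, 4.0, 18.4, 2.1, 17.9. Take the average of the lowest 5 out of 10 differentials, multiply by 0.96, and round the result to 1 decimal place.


All differentials: 20.5, 19.2, 14.1, 12.2, 24.3, 2.9, 4.0, 18.4, 2.1, 17.9
Sorted: 2.1, 2.9, 4.0, 12.2, 14.1, 17.9, 18.4, 19.2, 20.5, 24.3
Best 5: 2.1, 2.9, 4.0, 12.2, 14.1
Average of best = 35.3 / 5 = 7.06
Raw index = 7.06 * 0.96 = 6.7776
Handicap index = round(6.7776, 1) = 6.8

6.8


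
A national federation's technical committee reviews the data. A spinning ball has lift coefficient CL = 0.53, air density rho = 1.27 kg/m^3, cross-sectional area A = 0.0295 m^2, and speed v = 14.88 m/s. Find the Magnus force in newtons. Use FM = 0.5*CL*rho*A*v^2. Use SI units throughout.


FM = 0.5 * CL * rho * A * v^2
FM = 0.5 * 0.53 * 1.27 * 0.0295 * 14.88^2
v^2 = 221.4144
FM = 0.5 * 0.53 * 1.27 * 0.0295 * 221.4144 = 2.1983 N

2.1983 N


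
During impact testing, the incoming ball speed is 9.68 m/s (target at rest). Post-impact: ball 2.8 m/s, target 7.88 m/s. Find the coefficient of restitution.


e = (v2_after - v1_after) / (v1_before - v2_before)
Numerator = 7.88 - 2.8 = 5.08
Denominator = 9.68 - 0 = 9.68
e = 5.08 / 9.68 = 0.5248

0.5248


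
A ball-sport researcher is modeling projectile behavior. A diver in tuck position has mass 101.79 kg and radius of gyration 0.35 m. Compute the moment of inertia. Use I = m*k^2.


I = m * k^2
I = 101.79 * 0.35^2
I = 101.79 * 0.1225 = 12.4693 kg*m^2

12.4693 kg*m^2


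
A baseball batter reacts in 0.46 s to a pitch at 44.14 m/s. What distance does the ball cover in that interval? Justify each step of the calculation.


d = v * t
d = 44.14 * 0.46
d = 20.3044 m

20.3044 m


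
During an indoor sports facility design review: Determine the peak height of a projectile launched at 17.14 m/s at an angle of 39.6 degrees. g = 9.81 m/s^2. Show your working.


H = (v*sin(theta))^2 / (2*g)
vy = v*sin(theta) = 17.14 * sin(39.6 deg) = 10.9254 m/s
H = vy^2 / (2*g) = 119.3654 / (2*9.81)
H = 119.3654 / 19.62 = 6.0839 m

6.0839 m


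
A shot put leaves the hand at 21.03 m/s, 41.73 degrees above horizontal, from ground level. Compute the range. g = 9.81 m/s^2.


R = v^2 * sin(2*theta) / g
Convert angle to radians: theta = 41.73 deg = 0.7283 rad
sin(2*theta) = sin(1.4567) = 0.9935
R = 21.03^2 * 0.9935 / 9.81
R = 442.2609 * 0.9935 / 9.81 = 44.7893 m

44.7893 m


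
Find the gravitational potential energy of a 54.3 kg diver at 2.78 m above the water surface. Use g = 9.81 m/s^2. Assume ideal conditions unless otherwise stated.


PE = m * g * h
PE = 54.3 * 9.81 * 2.78
PE = 532.683 * 2.78 = 1480.8587 J

1480.8587 J


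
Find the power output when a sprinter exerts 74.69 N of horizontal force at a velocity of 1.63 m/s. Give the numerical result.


P = F * v
P = 74.69 * 1.63
P = 121.7447 W

121.7447 W


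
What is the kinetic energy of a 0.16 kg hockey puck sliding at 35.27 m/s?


KE = 0.5 * m * v^2
KE = 0.5 * 0.16 * 35.27^2
KE = 0.5 * 0.16 * 1243.9729 = 99.5178 J

99.5178 J


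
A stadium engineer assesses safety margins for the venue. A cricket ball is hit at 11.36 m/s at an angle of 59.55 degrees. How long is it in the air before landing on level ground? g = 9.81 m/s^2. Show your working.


T = 2*v*sin(theta)/g
sin(theta) = sin(59.55 deg) = 0.8621
T = 2*11.36*0.8621 / 9.81
T = 19.5863 / 9.81 = 1.9966 s

1.9966 s


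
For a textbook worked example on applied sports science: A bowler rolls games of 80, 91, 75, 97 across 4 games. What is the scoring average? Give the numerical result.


Average = sum / n
Sum = 343
Average = 343 / 4 = 85.75

85.75


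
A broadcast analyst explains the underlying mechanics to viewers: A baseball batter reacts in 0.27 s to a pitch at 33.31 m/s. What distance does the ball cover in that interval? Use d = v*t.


d = v * t
d = 33.31 * 0.27
d = 8.9937 m

8.9937 m


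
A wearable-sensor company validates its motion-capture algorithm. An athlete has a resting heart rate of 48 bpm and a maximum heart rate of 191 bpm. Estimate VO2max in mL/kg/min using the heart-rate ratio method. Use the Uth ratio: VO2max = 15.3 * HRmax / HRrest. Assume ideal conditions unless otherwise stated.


VO2max = 15.3 * HRmax / HRrest
VO2max = 15.3 * 191 / 48
VO2max = 2922.3 / 48 = 60.8813 mL/kg/min

60.8813 mL/kg/min


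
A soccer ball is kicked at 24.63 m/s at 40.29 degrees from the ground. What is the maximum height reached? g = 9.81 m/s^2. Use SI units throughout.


H = (v*sin(theta))^2 / (2*g)
vy = v*sin(theta) = 24.63 * sin(40.29 deg) = 15.9272 m/s
H = vy^2 / (2*g) = 253.6742 / (2*9.81)
H = 253.6742 / 19.62 = 12.9294 m

12.9294 m


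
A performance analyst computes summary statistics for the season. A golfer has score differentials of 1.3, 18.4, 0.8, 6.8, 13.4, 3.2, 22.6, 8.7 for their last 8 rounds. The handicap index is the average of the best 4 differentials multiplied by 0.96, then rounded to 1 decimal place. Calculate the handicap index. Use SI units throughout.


All differentials: 1.3, 18.4, 0.8, 6.8, 13.4, 3.2, 22.6, 8.7
Sorted: 0.8, 1.3, 3.2, 6.8, 8.7, 13.4, 18.4, 22.6
Best 4: 0.8, 1.3, 3.2, 6.8
Average of best = 12.1 / 4 = 3.025
Raw index = 3.025 * 0.96 = 2.904
Handicap index = round(2.904, 1) = 2.9

2.9


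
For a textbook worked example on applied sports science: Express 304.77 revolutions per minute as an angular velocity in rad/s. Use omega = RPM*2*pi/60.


omega = RPM * 2 * pi / 60
omega = 304.77 * 2 * 3.14159 / 60
omega = 1914.9264 / 60 = 31.9154 rad/s

31.9154 rad/s


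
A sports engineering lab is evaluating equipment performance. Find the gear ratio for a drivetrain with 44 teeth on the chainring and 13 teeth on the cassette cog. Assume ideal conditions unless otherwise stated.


GR = front_teeth / rear_teeth
GR = 44 / 13
GR = 3.3846

3.3846


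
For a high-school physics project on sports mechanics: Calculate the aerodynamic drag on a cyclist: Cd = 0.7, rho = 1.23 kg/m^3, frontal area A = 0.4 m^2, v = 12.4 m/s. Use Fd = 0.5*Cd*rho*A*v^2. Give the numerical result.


Fd = 0.5 * Cd * rho * A * v^2
Fd = 0.5 * 0.7 * 1.23 * 0.4 * 12.4^2
v^2 = 153.76
Fd = 0.5 * 0.7 * 1.23 * 0.4 * 153.76 = 26.4775 N

26.4775 N


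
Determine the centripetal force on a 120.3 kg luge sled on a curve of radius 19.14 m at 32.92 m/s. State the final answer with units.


Fc = m * v^2 / r
v^2 = 32.92^2 = 1083.7264
Fc = 120.3 * 1083.7264 / 19.14
Fc = 130372.2859 / 19.14 = 6811.5092 N

6811.5092 N


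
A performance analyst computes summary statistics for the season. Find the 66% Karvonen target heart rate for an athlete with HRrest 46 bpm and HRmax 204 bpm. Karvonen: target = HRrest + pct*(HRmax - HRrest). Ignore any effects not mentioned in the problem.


Target = HRrest + pct*(HRmax - HRrest)
Heart rate reserve = HRmax - HRrest = 204 - 46 = 158 bpm
Fraction = 66% = 0.66
Target = 46 + 0.66 * 158
Target = 46 + 104.28 = 150.28 bpm

150.28 bpm


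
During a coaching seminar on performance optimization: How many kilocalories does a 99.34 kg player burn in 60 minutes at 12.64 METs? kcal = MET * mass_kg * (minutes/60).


kcal = MET * mass * time_hr
Convert time: 60 min = 1 hr
kcal = 12.64 * 99.34 * 1
kcal = 1255.6576 kcal

1255.6576 kcal


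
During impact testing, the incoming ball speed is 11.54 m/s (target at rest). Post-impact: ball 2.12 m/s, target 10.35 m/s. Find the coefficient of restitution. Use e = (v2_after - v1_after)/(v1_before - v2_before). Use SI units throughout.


e = (v2_after - v1_after) / (v1_before - v2_before)
Numerator = 10.35 - 2.12 = 8.23
Denominator = 11.54 - 0 = 11.54
e = 8.23 / 11.54 = 0.7132

0.7132


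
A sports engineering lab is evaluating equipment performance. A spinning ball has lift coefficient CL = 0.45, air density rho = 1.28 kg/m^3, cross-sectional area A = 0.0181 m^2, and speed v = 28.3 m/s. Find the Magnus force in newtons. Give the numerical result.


FM = 0.5 * CL * rho * A * v^2
FM = 0.5 * 0.45 * 1.28 * 0.0181 * 28.3^2
v^2 = 800.89
FM = 0.5 * 0.45 * 1.28 * 0.0181 * 800.89 = 4.1749 N

4.1749 N


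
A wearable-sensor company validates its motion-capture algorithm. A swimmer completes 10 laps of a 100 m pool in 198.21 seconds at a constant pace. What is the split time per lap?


Split time = total_time / n_laps = 198.21 / 10
Split time = 19.821 s per lap

19.821 s


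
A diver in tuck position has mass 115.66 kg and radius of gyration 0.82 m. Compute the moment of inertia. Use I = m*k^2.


I = m * k^2
I = 115.66 * 0.82^2
I = 115.66 * 0.6724 = 77.7698 kg*m^2

77.7698 kg*m^2


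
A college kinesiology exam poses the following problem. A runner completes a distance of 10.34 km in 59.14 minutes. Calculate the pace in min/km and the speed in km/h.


Pace = time / distance = 59.14 min / 10.34 km = 5.7195 min/km
Speed = distance / time_in_hours = 10.34 / 0.9857 hr
Speed = 10.4904 km/h

5.7195 min/km, 10.4904 km/h


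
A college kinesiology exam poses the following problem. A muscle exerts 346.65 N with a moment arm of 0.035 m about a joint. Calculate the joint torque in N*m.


tau = F * d
tau = 346.65 * 0.035
tau = 12.1327 N*m

12.1327 N*m


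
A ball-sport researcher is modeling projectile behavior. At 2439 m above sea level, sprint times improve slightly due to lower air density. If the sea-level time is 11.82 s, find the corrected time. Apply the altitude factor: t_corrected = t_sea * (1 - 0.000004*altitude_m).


Correction factor = 1 - 0.000004 * 2439 = 0.990244
t_corrected = t_sea * factor = 11.82 * 0.990244
t_corrected = 11.7047 s

11.7047 s


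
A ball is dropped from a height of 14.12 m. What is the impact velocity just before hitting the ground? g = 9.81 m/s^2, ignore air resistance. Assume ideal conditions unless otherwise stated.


v = sqrt(2 * g * h)
v = sqrt(2 * 9.81 * 14.12)
v = sqrt(277.0344) = 16.6444 m/s

16.6444 m/s


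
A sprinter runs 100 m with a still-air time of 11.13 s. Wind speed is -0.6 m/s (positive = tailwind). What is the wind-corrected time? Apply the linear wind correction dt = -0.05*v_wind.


dt = -0.05 * v_wind = -0.05 * -0.6 = 0.03 s
t_corrected = t_still + dt = 11.13 + (0.03)
t_corrected = 11.16 s

11.16 s


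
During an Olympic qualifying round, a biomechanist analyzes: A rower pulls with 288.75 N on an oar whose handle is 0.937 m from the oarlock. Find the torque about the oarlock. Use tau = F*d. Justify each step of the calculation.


tau = F * d
tau = 288.75 * 0.937
tau = 270.5588 N*m

270.5588 N*m


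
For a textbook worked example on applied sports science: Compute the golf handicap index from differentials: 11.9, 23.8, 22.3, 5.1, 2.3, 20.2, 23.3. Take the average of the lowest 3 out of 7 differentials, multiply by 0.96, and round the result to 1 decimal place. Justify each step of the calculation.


All differentials: 11.9, 23.8, 22.3, 5.1, 2.3, 20.2, 23.3
Sorted: 2.3, 5.1, 11.9, 20.2, 22.3, 23.3, 23.8
Best 3: 2.3, 5.1, 11.9
Average of best = 19.3 / 3 = 6.4333
Raw index = 6.4333 * 0.96 = 6.176
Handicap index = round(6.176, 1) = 6.2

6.2


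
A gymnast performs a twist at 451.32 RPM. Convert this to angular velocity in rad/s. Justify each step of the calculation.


omega = RPM * 2 * pi / 60
omega = 451.32 * 2 * 3.14159 / 60
omega = 2835.7272 / 60 = 47.2621 rad/s

47.2621 rad/s


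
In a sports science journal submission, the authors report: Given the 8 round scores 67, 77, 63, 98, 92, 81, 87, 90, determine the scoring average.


Average = sum / n
Sum = 655
Average = 655 / 8 = 81.875

81.875


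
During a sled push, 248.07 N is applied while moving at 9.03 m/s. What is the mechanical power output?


P = F * v
P = 248.07 * 9.03
P = 2240.0721 W

2240.0721 W


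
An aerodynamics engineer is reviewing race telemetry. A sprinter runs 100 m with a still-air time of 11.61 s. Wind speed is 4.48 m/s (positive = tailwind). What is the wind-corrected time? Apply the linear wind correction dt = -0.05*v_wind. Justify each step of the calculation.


dt = -0.05 * v_wind = -0.05 * 4.48 = -0.224 s
t_corrected = t_still + dt = 11.61 + (-0.224)
t_corrected = 11.386 s

11.386 s


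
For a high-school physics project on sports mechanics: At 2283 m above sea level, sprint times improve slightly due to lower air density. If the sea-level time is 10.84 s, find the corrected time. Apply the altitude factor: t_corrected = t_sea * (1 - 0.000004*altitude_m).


Correction factor = 1 - 0.000004 * 2283 = 0.990868
t_corrected = t_sea * factor = 10.84 * 0.990868
t_corrected = 10.741 s

10.741 s


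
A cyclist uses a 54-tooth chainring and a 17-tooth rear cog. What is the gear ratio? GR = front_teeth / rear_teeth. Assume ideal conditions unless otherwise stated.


GR = front_teeth / rear_teeth
GR = 54 / 17
GR = 3.1765

3.1765


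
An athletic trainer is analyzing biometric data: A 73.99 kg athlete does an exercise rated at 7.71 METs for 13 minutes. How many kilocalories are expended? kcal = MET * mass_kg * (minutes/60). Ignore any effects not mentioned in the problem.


kcal = MET * mass * time_hr
Convert time: 13 min = 0.2167 hr
kcal = 7.71 * 73.99 * 0.2167
kcal = 123.6003 kcal

123.6003 kcal


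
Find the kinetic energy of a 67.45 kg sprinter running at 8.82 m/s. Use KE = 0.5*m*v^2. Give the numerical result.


KE = 0.5 * m * v^2
KE = 0.5 * 67.45 * 8.82^2
KE = 0.5 * 67.45 * 77.7924 = 2623.5487 J

2623.5487 J


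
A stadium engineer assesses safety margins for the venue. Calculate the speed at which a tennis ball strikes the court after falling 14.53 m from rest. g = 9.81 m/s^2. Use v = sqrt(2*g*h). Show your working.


v = sqrt(2 * g * h)
v = sqrt(2 * 9.81 * 14.53)
v = sqrt(285.0786) = 16.8843 m/s

16.8843 m/s


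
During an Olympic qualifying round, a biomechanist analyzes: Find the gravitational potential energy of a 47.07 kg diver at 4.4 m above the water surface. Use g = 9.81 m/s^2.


PE = m * g * h
PE = 47.07 * 9.81 * 4.4
PE = 461.7567 * 4.4 = 2031.7295 J

2031.7295 J


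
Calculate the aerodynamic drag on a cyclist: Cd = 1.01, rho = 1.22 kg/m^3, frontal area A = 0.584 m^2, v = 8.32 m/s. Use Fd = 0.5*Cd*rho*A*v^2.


Fd = 0.5 * Cd * rho * A * v^2
Fd = 0.5 * 1.01 * 1.22 * 0.584 * 8.32^2
v^2 = 69.2224
Fd = 0.5 * 1.01 * 1.22 * 0.584 * 69.2224 = 24.9064 N

24.9064 N


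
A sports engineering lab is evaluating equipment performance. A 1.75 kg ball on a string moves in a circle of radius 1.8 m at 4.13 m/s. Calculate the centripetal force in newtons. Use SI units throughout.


Fc = m * v^2 / r
v^2 = 4.13^2 = 17.0569
Fc = 1.75 * 17.0569 / 1.8
Fc = 29.8496 / 1.8 = 16.5831 N

16.5831 N


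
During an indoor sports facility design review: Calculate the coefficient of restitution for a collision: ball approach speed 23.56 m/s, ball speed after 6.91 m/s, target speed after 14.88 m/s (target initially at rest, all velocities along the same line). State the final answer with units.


e = (v2_after - v1_after) / (v1_before - v2_before)
Numerator = 14.88 - 6.91 = 7.97
Denominator = 23.56 - 0 = 23.56
e = 7.97 / 23.56 = 0.3383

0.3383


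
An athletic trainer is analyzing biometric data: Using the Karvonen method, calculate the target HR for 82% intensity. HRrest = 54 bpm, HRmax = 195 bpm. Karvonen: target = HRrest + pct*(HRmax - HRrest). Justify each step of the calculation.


Target = HRrest + pct*(HRmax - HRrest)
Heart rate reserve = HRmax - HRrest = 195 - 54 = 141 bpm
Fraction = 82% = 0.82
Target = 54 + 0.82 * 141
Target = 54 + 115.62 = 169.62 bpm

169.62 bpm


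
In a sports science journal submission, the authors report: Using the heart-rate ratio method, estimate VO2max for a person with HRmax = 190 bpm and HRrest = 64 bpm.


VO2max = 15.3 * HRmax / HRrest
VO2max = 15.3 * 190 / 64
VO2max = 2907 / 64 = 45.4219 mL/kg/min

45.4219 mL/kg/min


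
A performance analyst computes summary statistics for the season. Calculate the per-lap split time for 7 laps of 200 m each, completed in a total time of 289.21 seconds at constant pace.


Split time = total_time / n_laps = 289.21 / 7
Split time = 41.3157 s per lap

41.3157 s


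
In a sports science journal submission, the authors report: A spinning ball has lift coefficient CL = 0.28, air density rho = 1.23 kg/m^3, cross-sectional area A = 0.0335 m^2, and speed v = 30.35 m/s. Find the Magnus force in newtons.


FM = 0.5 * CL * rho * A * v^2
FM = 0.5 * 0.28 * 1.23 * 0.0335 * 30.35^2
v^2 = 921.1225
FM = 0.5 * 0.28 * 1.23 * 0.0335 * 921.1225 = 5.3137 N

5.3137 N


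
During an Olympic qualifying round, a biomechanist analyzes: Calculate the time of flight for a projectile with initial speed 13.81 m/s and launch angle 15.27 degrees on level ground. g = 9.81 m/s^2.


T = 2*v*sin(theta)/g
sin(theta) = sin(15.27 deg) = 0.2634
T = 2*13.81*0.2634 / 9.81
T = 7.2742 / 9.81 = 0.7415 s

0.7415 s


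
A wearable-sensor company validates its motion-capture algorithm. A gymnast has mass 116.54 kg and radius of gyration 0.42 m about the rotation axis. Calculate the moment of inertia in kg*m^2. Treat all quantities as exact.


I = m * k^2
I = 116.54 * 0.42^2
I = 116.54 * 0.1764 = 20.5577 kg*m^2

20.5577 kg*m^2


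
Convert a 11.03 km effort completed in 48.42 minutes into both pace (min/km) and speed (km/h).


Pace = time / distance = 48.42 min / 11.03 km = 4.3898 min/km
Speed = distance / time_in_hours = 11.03 / 0.807 hr
Speed = 13.6679 km/h

4.3898 min/km, 13.6679 km/h


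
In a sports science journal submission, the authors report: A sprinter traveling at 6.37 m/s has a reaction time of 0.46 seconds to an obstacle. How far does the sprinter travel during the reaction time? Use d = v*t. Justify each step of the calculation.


d = v * t
d = 6.37 * 0.46
d = 2.9302 m

2.9302 m


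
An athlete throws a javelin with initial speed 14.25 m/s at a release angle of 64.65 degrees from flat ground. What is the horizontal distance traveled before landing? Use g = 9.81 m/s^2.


R = v^2 * sin(2*theta) / g
Convert angle to radians: theta = 64.65 deg = 1.1284 rad
sin(2*theta) = sin(2.2567) = 0.7738
R = 14.25^2 * 0.7738 / 9.81
R = 203.0625 * 0.7738 / 9.81 = 16.0181 m

16.0181 m


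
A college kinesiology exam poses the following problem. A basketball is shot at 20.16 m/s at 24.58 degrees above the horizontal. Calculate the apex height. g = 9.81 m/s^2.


H = (v*sin(theta))^2 / (2*g)
vy = v*sin(theta) = 20.16 * sin(24.58 deg) = 8.3858 m/s
H = vy^2 / (2*g) = 70.322 / (2*9.81)
H = 70.322 / 19.62 = 3.5842 m

3.5842 m


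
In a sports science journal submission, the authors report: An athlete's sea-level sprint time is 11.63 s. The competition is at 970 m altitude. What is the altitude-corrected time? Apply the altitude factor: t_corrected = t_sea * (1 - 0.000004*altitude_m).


Correction factor = 1 - 0.000004 * 970 = 0.99612
t_corrected = t_sea * factor = 11.63 * 0.99612
t_corrected = 11.5849 s

11.5849 s


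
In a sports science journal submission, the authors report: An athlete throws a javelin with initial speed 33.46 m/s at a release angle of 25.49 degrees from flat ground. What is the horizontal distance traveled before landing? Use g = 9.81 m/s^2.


R = v^2 * sin(2*theta) / g
Convert angle to radians: theta = 25.49 deg = 0.4449 rad
sin(2*theta) = sin(0.8898) = 0.7769
R = 33.46^2 * 0.7769 / 9.81
R = 1119.5716 * 0.7769 / 9.81 = 88.6671 m

88.6671 m


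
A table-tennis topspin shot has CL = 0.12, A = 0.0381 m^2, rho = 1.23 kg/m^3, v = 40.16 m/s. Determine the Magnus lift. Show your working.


FM = 0.5 * CL * rho * A * v^2
FM = 0.5 * 0.12 * 1.23 * 0.0381 * 40.16^2
v^2 = 1612.8256
FM = 0.5 * 0.12 * 1.23 * 0.0381 * 1612.8256 = 4.5349 N

4.5349 N


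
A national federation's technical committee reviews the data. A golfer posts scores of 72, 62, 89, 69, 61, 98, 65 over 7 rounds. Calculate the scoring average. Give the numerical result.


Average = sum / n
Sum = 516
Average = 516 / 7 = 73.7143

73.7143


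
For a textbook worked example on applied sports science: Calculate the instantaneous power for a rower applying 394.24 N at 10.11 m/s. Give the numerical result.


P = F * v
P = 394.24 * 10.11
P = 3985.7664 W

3985.7664 W


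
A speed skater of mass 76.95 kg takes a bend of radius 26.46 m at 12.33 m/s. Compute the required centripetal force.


Fc = m * v^2 / r
v^2 = 12.33^2 = 152.0289
Fc = 76.95 * 152.0289 / 26.46
Fc = 11698.6239 / 26.46 = 442.1249 N

442.1249 N


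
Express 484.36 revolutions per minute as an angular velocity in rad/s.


omega = RPM * 2 * pi / 60
omega = 484.36 * 2 * 3.14159 / 60
omega = 3043.3236 / 60 = 50.7221 rad/s

50.7221 rad/s


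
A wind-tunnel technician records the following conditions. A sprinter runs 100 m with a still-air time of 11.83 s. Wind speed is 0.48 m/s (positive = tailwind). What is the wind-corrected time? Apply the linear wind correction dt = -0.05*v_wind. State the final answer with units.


dt = -0.05 * v_wind = -0.05 * 0.48 = -0.024 s
t_corrected = t_still + dt = 11.83 + (-0.024)
t_corrected = 11.806 s

11.806 s


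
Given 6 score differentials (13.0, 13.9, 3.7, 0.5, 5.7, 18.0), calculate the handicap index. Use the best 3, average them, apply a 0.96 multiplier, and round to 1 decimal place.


All differentials: 13.0, 13.9, 3.7, 0.5, 5.7, 18.0
Sorted: 0.5, 3.7, 5.7, 13.0, 13.9, 18.0
Best 3: 0.5, 3.7, 5.7
Average of best = 9.9 / 3 = 3.3
Raw index = 3.3 * 0.96 = 3.168
Handicap index = round(3.168, 1) = 3.2

3.2


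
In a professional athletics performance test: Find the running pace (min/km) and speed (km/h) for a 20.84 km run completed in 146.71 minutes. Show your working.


Pace = time / distance = 146.71 min / 20.84 km = 7.0398 min/km
Speed = distance / time_in_hours = 20.84 / 2.4452 hr
Speed = 8.5229 km/h

7.0398 min/km, 8.5229 km/h


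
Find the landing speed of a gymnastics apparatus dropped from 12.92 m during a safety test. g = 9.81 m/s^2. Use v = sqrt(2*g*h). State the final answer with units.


v = sqrt(2 * g * h)
v = sqrt(2 * 9.81 * 12.92)
v = sqrt(253.4904) = 15.9214 m/s

15.9214 m/s


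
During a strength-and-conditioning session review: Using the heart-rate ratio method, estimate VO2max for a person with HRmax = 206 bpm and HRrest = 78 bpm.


VO2max = 15.3 * HRmax / HRrest
VO2max = 15.3 * 206 / 78
VO2max = 3151.8 / 78 = 40.4077 mL/kg/min

40.4077 mL/kg/min


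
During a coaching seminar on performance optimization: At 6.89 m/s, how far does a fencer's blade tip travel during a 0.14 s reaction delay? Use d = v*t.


d = v * t
d = 6.89 * 0.14
d = 0.9646 m

0.9646 m


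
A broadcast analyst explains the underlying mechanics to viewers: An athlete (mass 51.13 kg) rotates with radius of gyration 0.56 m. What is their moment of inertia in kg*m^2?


I = m * k^2
I = 51.13 * 0.56^2
I = 51.13 * 0.3136 = 16.0344 kg*m^2

16.0344 kg*m^2


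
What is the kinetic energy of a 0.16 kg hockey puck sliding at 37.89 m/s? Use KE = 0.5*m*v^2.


KE = 0.5 * m * v^2
KE = 0.5 * 0.16 * 37.89^2
KE = 0.5 * 0.16 * 1435.6521 = 114.8522 J

114.8522 J


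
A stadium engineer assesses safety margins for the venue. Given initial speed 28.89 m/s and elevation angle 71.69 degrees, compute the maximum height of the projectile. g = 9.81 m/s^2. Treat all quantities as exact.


H = (v*sin(theta))^2 / (2*g)
vy = v*sin(theta) = 28.89 * sin(71.69 deg) = 27.4273 m/s
H = vy^2 / (2*g) = 752.2578 / (2*9.81)
H = 752.2578 / 19.62 = 38.3414 m

38.3414 m


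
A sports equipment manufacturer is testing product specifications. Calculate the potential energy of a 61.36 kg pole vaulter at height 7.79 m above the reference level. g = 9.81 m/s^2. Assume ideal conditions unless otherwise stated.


PE = m * g * h
PE = 61.36 * 9.81 * 7.79
PE = 601.9416 * 7.79 = 4689.1251 J

4689.1251 J


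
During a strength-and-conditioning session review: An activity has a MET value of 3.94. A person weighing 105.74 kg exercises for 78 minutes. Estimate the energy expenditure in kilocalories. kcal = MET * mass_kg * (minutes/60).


kcal = MET * mass * time_hr
Convert time: 78 min = 1.3 hr
kcal = 3.94 * 105.74 * 1.3
kcal = 541.6003 kcal

541.6003 kcal


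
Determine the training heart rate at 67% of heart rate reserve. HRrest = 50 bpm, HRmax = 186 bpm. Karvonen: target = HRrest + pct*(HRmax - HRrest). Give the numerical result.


Target = HRrest + pct*(HRmax - HRrest)
Heart rate reserve = HRmax - HRrest = 186 - 50 = 136 bpm
Fraction = 67% = 0.67
Target = 50 + 0.67 * 136
Target = 50 + 91.12 = 141.12 bpm

141.12 bpm


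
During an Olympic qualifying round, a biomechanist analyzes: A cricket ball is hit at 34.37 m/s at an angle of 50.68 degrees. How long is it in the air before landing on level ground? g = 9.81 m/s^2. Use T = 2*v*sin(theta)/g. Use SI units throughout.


T = 2*v*sin(theta)/g
sin(theta) = sin(50.68 deg) = 0.7736
T = 2*34.37*0.7736 / 9.81
T = 53.1786 / 9.81 = 5.4209 s

5.4209 s


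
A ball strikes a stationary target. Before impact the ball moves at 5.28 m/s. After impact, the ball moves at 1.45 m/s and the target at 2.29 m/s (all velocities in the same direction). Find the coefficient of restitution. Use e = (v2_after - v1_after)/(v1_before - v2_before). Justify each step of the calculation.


e = (v2_after - v1_after) / (v1_before - v2_before)
Numerator = 2.29 - 1.45 = 0.84
Denominator = 5.28 - 0 = 5.28
e = 0.84 / 5.28 = 0.1591

0.1591


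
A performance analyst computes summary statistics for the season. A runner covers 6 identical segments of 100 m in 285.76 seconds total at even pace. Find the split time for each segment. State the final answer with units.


Split time = total_time / n_laps = 285.76 / 6
Split time = 47.6267 s per lap

47.6267 s


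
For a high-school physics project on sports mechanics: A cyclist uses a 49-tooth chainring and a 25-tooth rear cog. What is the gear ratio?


GR = front_teeth / rear_teeth
GR = 49 / 25
GR = 1.96

1.96


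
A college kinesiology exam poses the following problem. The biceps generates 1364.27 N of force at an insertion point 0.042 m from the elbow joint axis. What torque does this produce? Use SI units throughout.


tau = F * d
tau = 1364.27 * 0.042
tau = 57.2993 N*m

57.2993 N*m


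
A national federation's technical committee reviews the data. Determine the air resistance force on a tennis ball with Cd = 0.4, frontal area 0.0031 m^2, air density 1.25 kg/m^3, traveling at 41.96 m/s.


Fd = 0.5 * Cd * rho * A * v^2
Fd = 0.5 * 0.4 * 1.25 * 0.0031 * 41.96^2
v^2 = 1760.6416
Fd = 0.5 * 0.4 * 1.25 * 0.0031 * 1760.6416 = 1.3645 N

1.3645 N


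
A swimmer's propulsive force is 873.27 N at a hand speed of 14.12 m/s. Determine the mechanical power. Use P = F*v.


P = F * v
P = 873.27 * 14.12
P = 12330.5724 W

12330.5724 W


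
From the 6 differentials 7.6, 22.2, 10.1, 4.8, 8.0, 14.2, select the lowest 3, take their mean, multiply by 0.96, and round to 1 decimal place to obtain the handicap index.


All differentials: 7.6, 22.2, 10.1, 4.8, 8.0, 14.2
Sorted: 4.8, 7.6, 8.0, 10.1, 14.2, 22.2
Best 3: 4.8, 7.6, 8.0
Average of best = 20.4 / 3 = 6.8
Raw index = 6.8 * 0.96 = 6.528
Handicap index = round(6.528, 1) = 6.5

6.5


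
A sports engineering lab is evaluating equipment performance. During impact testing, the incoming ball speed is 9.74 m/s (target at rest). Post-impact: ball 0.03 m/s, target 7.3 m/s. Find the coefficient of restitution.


e = (v2_after - v1_after) / (v1_before - v2_before)
Numerator = 7.3 - 0.03 = 7.27
Denominator = 9.74 - 0 = 9.74
e = 7.27 / 9.74 = 0.7464

0.7464


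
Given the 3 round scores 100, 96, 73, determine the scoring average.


Average = sum / n
Sum = 269
Average = 269 / 3 = 89.6667

89.6667


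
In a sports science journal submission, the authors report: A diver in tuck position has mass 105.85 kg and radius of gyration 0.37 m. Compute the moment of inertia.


I = m * k^2
I = 105.85 * 0.37^2
I = 105.85 * 0.1369 = 14.4909 kg*m^2

14.4909 kg*m^2


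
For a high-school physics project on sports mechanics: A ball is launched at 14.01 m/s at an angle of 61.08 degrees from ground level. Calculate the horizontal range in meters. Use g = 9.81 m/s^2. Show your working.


R = v^2 * sin(2*theta) / g
Convert angle to radians: theta = 61.08 deg = 1.066 rad
sin(2*theta) = sin(2.1321) = 0.8466
R = 14.01^2 * 0.8466 / 9.81
R = 196.2801 * 0.8466 / 9.81 = 16.9382 m

16.9382 m


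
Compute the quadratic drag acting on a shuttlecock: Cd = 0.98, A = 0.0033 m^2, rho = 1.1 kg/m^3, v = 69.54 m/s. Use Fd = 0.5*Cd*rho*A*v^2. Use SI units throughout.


Fd = 0.5 * Cd * rho * A * v^2
Fd = 0.5 * 0.98 * 1.1 * 0.0033 * 69.54^2
v^2 = 4835.8116
Fd = 0.5 * 0.98 * 1.1 * 0.0033 * 4835.8116 = 8.6015 N

8.6015 N


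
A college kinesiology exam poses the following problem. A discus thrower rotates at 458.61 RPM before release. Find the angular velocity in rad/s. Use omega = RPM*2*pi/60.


omega = RPM * 2 * pi / 60
omega = 458.61 * 2 * 3.14159 / 60
omega = 2881.5316 / 60 = 48.0255 rad/s

48.0255 rad/s


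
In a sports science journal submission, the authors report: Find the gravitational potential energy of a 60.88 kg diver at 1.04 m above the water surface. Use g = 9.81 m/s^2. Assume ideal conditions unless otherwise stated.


PE = m * g * h
PE = 60.88 * 9.81 * 1.04
PE = 597.2328 * 1.04 = 621.1221 J

621.1221 J


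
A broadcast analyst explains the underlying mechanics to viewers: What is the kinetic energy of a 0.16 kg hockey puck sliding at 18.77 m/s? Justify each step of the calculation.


KE = 0.5 * m * v^2
KE = 0.5 * 0.16 * 18.77^2
KE = 0.5 * 0.16 * 352.3129 = 28.185 J

28.185 J


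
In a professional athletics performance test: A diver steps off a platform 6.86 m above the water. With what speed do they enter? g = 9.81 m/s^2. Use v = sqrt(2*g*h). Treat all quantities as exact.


v = sqrt(2 * g * h)
v = sqrt(2 * 9.81 * 6.86)
v = sqrt(134.5932) = 11.6014 m/s

11.6014 m/s


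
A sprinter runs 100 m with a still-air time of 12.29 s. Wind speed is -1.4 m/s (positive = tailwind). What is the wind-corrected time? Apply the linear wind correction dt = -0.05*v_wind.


dt = -0.05 * v_wind = -0.05 * -1.4 = 0.07 s
t_corrected = t_still + dt = 12.29 + (0.07)
t_corrected = 12.36 s

12.36 s


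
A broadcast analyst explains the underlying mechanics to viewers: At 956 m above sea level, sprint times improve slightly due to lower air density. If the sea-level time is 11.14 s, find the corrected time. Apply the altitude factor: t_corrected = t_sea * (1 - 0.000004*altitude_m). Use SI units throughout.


Correction factor = 1 - 0.000004 * 956 = 0.996176
t_corrected = t_sea * factor = 11.14 * 0.996176
t_corrected = 11.0974 s

11.0974 s


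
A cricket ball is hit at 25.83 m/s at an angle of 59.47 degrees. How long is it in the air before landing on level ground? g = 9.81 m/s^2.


T = 2*v*sin(theta)/g
sin(theta) = sin(59.47 deg) = 0.8614
T = 2*25.83*0.8614 / 9.81
T = 44.498 / 9.81 = 4.536 s

4.536 s


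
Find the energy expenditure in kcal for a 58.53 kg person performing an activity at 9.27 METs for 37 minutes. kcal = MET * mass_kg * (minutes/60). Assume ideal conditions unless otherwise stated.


kcal = MET * mass * time_hr
Convert time: 37 min = 0.6167 hr
kcal = 9.27 * 58.53 * 0.6167
kcal = 334.5867 kcal

334.5867 kcal


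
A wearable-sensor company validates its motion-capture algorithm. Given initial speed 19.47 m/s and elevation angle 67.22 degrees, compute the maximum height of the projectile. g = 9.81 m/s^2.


H = (v*sin(theta))^2 / (2*g)
vy = v*sin(theta) = 19.47 * sin(67.22 deg) = 17.9513 m/s
H = vy^2 / (2*g) = 322.2495 / (2*9.81)
H = 322.2495 / 19.62 = 16.4245 m

16.4245 m


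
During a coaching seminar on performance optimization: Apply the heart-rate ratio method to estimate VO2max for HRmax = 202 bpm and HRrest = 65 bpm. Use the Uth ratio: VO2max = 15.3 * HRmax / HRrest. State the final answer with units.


VO2max = 15.3 * HRmax / HRrest
VO2max = 15.3 * 202 / 65
VO2max = 3090.6 / 65 = 47.5477 mL/kg/min

47.5477 mL/kg/min


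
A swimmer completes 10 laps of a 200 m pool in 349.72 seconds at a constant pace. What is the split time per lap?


Split time = total_time / n_laps = 349.72 / 10
Split time = 34.972 s per lap

34.972 s


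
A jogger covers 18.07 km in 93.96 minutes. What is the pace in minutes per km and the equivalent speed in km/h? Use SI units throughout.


Pace = time / distance = 93.96 min / 18.07 km = 5.1998 min/km
Speed = distance / time_in_hours = 18.07 / 1.566 hr
Speed = 11.539 km/h

5.1998 min/km, 11.539 km/h


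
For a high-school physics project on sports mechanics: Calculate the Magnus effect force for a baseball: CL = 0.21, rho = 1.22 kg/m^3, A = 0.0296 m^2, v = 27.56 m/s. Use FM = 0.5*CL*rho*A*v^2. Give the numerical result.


FM = 0.5 * CL * rho * A * v^2
FM = 0.5 * 0.21 * 1.22 * 0.0296 * 27.56^2
v^2 = 759.5536
FM = 0.5 * 0.21 * 1.22 * 0.0296 * 759.5536 = 2.88 N

2.88 N


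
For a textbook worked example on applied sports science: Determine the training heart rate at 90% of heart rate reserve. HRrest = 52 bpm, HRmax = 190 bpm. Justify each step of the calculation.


Target = HRrest + pct*(HRmax - HRrest)
Heart rate reserve = HRmax - HRrest = 190 - 52 = 138 bpm
Fraction = 90% = 0.9
Target = 52 + 0.9 * 138
Target = 52 + 124.2 = 176.2 bpm

176.2 bpm


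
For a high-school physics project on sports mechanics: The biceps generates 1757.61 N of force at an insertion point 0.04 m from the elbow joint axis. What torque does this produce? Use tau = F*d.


tau = F * d
tau = 1757.61 * 0.04
tau = 70.3044 N*m

70.3044 N*m


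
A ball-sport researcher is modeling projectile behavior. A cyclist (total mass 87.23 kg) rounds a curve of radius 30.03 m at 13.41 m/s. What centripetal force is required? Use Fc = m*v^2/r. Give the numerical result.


Fc = m * v^2 / r
v^2 = 13.41^2 = 179.8281
Fc = 87.23 * 179.8281 / 30.03
Fc = 15686.4052 / 30.03 = 522.3578 N

522.3578 N


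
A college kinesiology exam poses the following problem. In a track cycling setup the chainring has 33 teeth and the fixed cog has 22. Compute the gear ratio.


GR = front_teeth / rear_teeth
GR = 33 / 22
GR = 1.5

1.5


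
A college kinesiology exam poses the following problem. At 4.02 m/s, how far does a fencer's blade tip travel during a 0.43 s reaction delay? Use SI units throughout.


d = v * t
d = 4.02 * 0.43
d = 1.7286 m

1.7286 m
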